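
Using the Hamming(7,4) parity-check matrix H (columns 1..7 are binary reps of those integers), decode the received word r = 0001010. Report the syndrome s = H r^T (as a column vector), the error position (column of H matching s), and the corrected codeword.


s = (0, 1, 0)^T, error position = 2, corrected codeword c = 0101010

Compute s = H r^T mod 2 one row at a time:
  s_1 = 1 + 0 + 1 + 0 = 2 ≡ 0 (mod 2).
  s_2 = 0 + 0 + 1 + 0 = 1 ≡ 1 (mod 2).
  s_3 = 0 + 0 + 0 + 0 = 0 ≡ 0 (mod 2).
s = (0, 1, 0)^T — this equals column 2 of H (binary 010), so error is at position 2.
Correct: flip bit 2 of r = 0001010 to get c = 0101010.


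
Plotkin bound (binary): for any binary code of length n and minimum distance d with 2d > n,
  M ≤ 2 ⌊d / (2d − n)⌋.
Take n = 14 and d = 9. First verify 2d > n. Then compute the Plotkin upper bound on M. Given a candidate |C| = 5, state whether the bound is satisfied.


Plotkin bound M ≤ 4; given |C| = 5 > bound (violated).

Check applicability: 2d = 18, n = 14.
2d − n = 4 > 0, so Plotkin applies.
Compute d/(2d−n) = 9/4 ≈ 2.2500.
⌊d/(2d−n)⌋ = 2.
Plotkin bound: M ≤ 2·2 = 4.
Given |C| = 5, check: VIOLATED.
This |C| is above the Plotkin bound, so no binary code with n = 14, d = 9 and 5 codewords exists.


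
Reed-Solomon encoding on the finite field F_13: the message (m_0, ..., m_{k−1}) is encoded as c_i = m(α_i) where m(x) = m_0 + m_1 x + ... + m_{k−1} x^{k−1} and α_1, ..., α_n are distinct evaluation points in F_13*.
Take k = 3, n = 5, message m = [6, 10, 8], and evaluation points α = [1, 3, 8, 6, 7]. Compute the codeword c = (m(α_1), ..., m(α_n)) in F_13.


c = [11, 4, 0, 3, 0]

Message polynomial: m(x) = 6 + 10·x + 8·x^2 (mod 13).
For each evaluation point α_i, compute m(α_i) mod 13:
  α_1 = 1: Horner steps 8 → 5 → 11, so m(1) = 11.
  α_2 = 3: Horner steps 8 → 8 → 4, so m(3) = 4.
  α_3 = 8: Horner steps 8 → 9 → 0, so m(8) = 0.
  α_4 = 6: Horner steps 8 → 6 → 3, so m(6) = 3.
  α_5 = 7: Horner steps 8 → 1 → 0, so m(7) = 0.
Codeword c = [11, 4, 0, 3, 0] ∈ F_13^5.


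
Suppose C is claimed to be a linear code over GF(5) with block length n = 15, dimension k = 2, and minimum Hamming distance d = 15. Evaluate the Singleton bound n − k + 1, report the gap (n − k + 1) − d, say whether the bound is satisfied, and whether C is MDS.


Singleton RHS = n − k + 1 = 14, slack = -1, bound violated (no such code; not MDS).

Singleton bound: d ≤ n − k + 1.
Here n = 15, k = 2, so n − k + 1 = 14.
Given d = 15, check d ≤ 14: NO.
Slack = (n − k + 1) − d = -1.
The slack is negative: d = 15 exceeds n − k + 1 = 14 by 1, so the Singleton bound is violated and no linear [15, 2, 15]_5 code can exist. In particular it is not MDS (MDS requires d = n − k + 1 exactly).
Description: the claimed parameters are [15, 2, 15]_5; such a code would be impossible (violates the Singleton bound).


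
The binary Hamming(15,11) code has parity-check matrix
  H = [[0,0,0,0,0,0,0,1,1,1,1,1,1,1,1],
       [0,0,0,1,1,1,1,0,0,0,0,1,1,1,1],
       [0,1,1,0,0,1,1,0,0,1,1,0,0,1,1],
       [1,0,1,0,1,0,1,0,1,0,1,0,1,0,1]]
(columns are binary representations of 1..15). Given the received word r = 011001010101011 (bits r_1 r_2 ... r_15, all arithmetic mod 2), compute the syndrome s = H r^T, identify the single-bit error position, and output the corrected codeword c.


s = (1, 0, 0, 0)^T, error position = 8, corrected codeword c = 011001000101011

Compute s = H r^T mod 2 one row at a time:
  s_1 = 1 + 0 + 1 + 0 + 1 + 0 + 1 + 1 = 5 ≡ 1 (mod 2).
  s_2 = 0 + 0 + 1 + 0 + 1 + 0 + 1 + 1 = 4 ≡ 0 (mod 2).
  s_3 = 1 + 1 + 1 + 0 + 1 + 0 + 1 + 1 = 6 ≡ 0 (mod 2).
  s_4 = 0 + 1 + 0 + 0 + 0 + 0 + 0 + 1 = 2 ≡ 0 (mod 2).
s = (1, 0, 0, 0)^T — this equals column 8 of H (binary 1000), so error is at position 8.
Correct: flip bit 8 of r = 011001010101011 to get c = 011001000101011.


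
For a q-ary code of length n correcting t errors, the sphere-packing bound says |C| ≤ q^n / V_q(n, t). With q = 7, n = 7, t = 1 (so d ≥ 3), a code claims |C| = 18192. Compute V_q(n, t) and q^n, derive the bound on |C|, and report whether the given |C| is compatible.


V_q(n, t) = 43, q^n = 823543, Hamming bound = 19152, |C| = 18192 ≤ bound (satisfied).

Step 1: Compute V_q(n, t) = Σ_{j=0}^1 C(n, j) (q−1)^j.
  j = 0: C(7,0)·(6)^0 = 1·1 = 1.
  j = 1: C(7,1)·(6)^1 = 7·6 = 42.
  V_q(n, t) = 1 + 42 = 43.
Step 2: q^n = 7^7 = 823543.
Step 3: Hamming bound ⌊q^n / V_q(n,t)⌋ = ⌊823543/43⌋ = 19152.
Step 4: Compare |C| = 18192 to 19152: satisfied.
The claimed |C| lies below the Hamming bound.


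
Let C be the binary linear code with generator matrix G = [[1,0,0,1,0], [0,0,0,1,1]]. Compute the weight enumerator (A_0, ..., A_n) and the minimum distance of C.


Weight distribution: A_0 = 1, A_2 = 3. Minimum distance d = 2.

Enumerate all 2^2 = 4 messages m ∈ F_2^2.
For each, compute codeword c = mG in F_2^5, then tally its weight.
  m = 00 → c = 00000, weight = 0.
  m = 10 → c = 10010, weight = 2.
  m = 01 → c = 00011, weight = 2.
  m = 11 → c = 10001, weight = 2.
Tally weights:
  weight 0: 1 codewords.
  weight 2: 3 codewords.
Minimum distance d = smallest w > 0 with A_w > 0 = 2.
Sanity: Σ A_w = 4 = 2^2 = 4 ✓.


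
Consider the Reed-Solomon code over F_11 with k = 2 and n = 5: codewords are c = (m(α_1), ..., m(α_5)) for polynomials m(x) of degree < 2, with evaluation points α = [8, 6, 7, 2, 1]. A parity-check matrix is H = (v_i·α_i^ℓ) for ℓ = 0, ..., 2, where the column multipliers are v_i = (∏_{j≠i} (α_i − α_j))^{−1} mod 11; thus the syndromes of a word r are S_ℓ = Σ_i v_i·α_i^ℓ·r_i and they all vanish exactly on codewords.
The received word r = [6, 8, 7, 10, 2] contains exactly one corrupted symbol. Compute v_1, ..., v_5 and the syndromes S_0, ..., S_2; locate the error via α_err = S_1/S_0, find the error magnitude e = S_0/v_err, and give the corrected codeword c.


S = (9, 7, 3), error at position 4, error magnitude e = 9, c = [6, 8, 7, 1, 2].

Step 1: column multipliers v_i = (∏_{j≠i}(α_i − α_j))^{−1} mod 11.
  i = 1 (α = 8): (8−6)(8−7)(8−2)(8−1) = 2·1·6·7 = 84 ≡ 7, so v_1 = 7^{−1} = 8 (mod 11).
  i = 2 (α = 6): (6−8)(6−7)(6−2)(6−1) = (−2)·(−1)·4·5 = 40 ≡ 7, so v_2 = 7^{−1} = 8 (mod 11).
  i = 3 (α = 7): (7−8)(7−6)(7−2)(7−1) = (−1)·1·5·6 = −30 ≡ 3, so v_3 = 3^{−1} = 4 (mod 11).
  i = 4 (α = 2): (2−8)(2−6)(2−7)(2−1) = (−6)·(−4)·(−5)·1 = −120 ≡ 1, so v_4 = 1^{−1} = 1 (mod 11).
  i = 5 (α = 1): (1−8)(1−6)(1−7)(1−2) = (−7)·(−5)·(−6)·(−1) = 210 ≡ 1, so v_5 = 1^{−1} = 1 (mod 11).
  v = [8, 8, 4, 1, 1].
Step 2: syndromes of r = [6, 8, 7, 10, 2] (all sums mod 11).
  S_0 = Σ v_i r_i = 8·6 + 8·8 + 4·7 + 1·10 + 1·2 = 152 ≡ 9.
  S_1 = Σ v_i α_i r_i = 8·8·6 + 8·6·8 + 4·7·7 + 1·2·10 + 1·1·2 = 986 ≡ 7.
  α_i^2 mod 11 = [9, 3, 5, 4, 1].
  S_2 = Σ v_i α_i^2 r_i = 8·9·6 + 8·3·8 + 4·5·7 + 1·4·10 + 1·1·2 = 806 ≡ 3.
  S = (9, 7, 3) ≠ 0, so r is not a codeword (an error is present).
Step 3: locate the error. For a single error e at position i, S_ℓ = v_i·e·α_i^ℓ, so α_err = S_1/S_0.
  S_0^{−1} = 9^{−1} = 5 (mod 11), so α_err = 7·5 = 35 ≡ 2 = α_4. Error position i = 4.
  Consistency check: S_2/S_1 = 3·8 = 24 ≡ 2 = α_err ✓ (single-error assumption holds).
Step 4: error magnitude e = S_0/v_4 = S_0·∏_{j≠4}(α_4 − α_j) = 9·1 = 9 ≡ 9 (mod 11).
Step 5: correct position 4: c_4 = r_4 − e = 10 − 9 ≡ 1 (mod 11). Hence c = [6, 8, 7, 1, 2].
  Check: interpolating c through the α_i gives m(x) = 3 + 10·x (degree < 2) with m(α_i) = c_i for every i, so c is indeed a codeword.


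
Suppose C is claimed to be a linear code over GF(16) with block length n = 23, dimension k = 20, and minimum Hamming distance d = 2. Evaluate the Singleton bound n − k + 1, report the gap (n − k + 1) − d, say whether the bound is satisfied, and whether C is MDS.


Singleton RHS = n − k + 1 = 4, slack = 2, bound satisfied, not MDS.

Singleton bound: d ≤ n − k + 1.
Here n = 23, k = 20, so n − k + 1 = 4.
Given d = 2, check d ≤ 4: YES.
Slack = (n − k + 1) − d = 2.
The code is NOT MDS (slack = 2 > 0).
Description: the claimed parameters are [23, 20, 2]_16; such a code would be non-MDS.


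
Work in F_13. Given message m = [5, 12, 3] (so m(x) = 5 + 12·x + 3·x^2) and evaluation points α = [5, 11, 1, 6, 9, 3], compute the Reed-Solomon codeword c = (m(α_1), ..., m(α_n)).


c = [10, 6, 7, 3, 5, 3]

Message polynomial: m(x) = 5 + 12·x + 3·x^2 (mod 13).
For each evaluation point α_i, compute m(α_i) mod 13:
  α_1 = 5: Horner steps 3 → 1 → 10, so m(5) = 10.
  α_2 = 11: Horner steps 3 → 6 → 6, so m(11) = 6.
  α_3 = 1: Horner steps 3 → 2 → 7, so m(1) = 7.
  α_4 = 6: Horner steps 3 → 4 → 3, so m(6) = 3.
  α_5 = 9: Horner steps 3 → 0 → 5, so m(9) = 5.
  α_6 = 3: Horner steps 3 → 8 → 3, so m(3) = 3.
Codeword c = [10, 6, 7, 3, 5, 3] ∈ F_13^6.


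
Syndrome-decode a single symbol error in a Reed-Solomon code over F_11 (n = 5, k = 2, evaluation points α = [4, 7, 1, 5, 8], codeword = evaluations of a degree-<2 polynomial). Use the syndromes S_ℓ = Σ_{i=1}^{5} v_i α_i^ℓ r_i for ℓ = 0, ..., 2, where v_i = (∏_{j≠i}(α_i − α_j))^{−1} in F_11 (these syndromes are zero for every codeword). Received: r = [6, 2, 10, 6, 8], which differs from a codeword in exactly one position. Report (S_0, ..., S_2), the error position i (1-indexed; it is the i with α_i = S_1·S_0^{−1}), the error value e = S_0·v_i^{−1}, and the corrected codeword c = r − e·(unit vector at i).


S = (8, 7, 2), error at position 4, error magnitude e = 5, c = [6, 2, 10, 1, 8].

Step 1: column multipliers v_i = (∏_{j≠i}(α_i − α_j))^{−1} mod 11.
  i = 1 (α = 4): (4−7)(4−1)(4−5)(4−8) = (−3)·3·(−1)·(−4) = −36 ≡ 8, so v_1 = 8^{−1} = 7 (mod 11).
  i = 2 (α = 7): (7−4)(7−1)(7−5)(7−8) = 3·6·2·(−1) = −36 ≡ 8, so v_2 = 8^{−1} = 7 (mod 11).
  i = 3 (α = 1): (1−4)(1−7)(1−5)(1−8) = (−3)·(−6)·(−4)·(−7) = 504 ≡ 9, so v_3 = 9^{−1} = 5 (mod 11).
  i = 4 (α = 5): (5−4)(5−7)(5−1)(5−8) = 1·(−2)·4·(−3) = 24 ≡ 2, so v_4 = 2^{−1} = 6 (mod 11).
  i = 5 (α = 8): (8−4)(8−7)(8−1)(8−5) = 4·1·7·3 = 84 ≡ 7, so v_5 = 7^{−1} = 8 (mod 11).
  v = [7, 7, 5, 6, 8].
Step 2: syndromes of r = [6, 2, 10, 6, 8] (all sums mod 11).
  S_0 = Σ v_i r_i = 7·6 + 7·2 + 5·10 + 6·6 + 8·8 = 206 ≡ 8.
  S_1 = Σ v_i α_i r_i = 7·4·6 + 7·7·2 + 5·1·10 + 6·5·6 + 8·8·8 = 1008 ≡ 7.
  α_i^2 mod 11 = [5, 5, 1, 3, 9].
  S_2 = Σ v_i α_i^2 r_i = 7·5·6 + 7·5·2 + 5·1·10 + 6·3·6 + 8·9·8 = 1014 ≡ 2.
  S = (8, 7, 2) ≠ 0, so r is not a codeword (an error is present).
Step 3: locate the error. For a single error e at position i, S_ℓ = v_i·e·α_i^ℓ, so α_err = S_1/S_0.
  S_0^{−1} = 8^{−1} = 7 (mod 11), so α_err = 7·7 = 49 ≡ 5 = α_4. Error position i = 4.
  Consistency check: S_2/S_1 = 2·8 = 16 ≡ 5 = α_err ✓ (single-error assumption holds).
Step 4: error magnitude e = S_0/v_4 = S_0·∏_{j≠4}(α_4 − α_j) = 8·2 = 16 ≡ 5 (mod 11).
Step 5: correct position 4: c_4 = r_4 − e = 6 − 5 ≡ 1 (mod 11). Hence c = [6, 2, 10, 1, 8].
  Check: interpolating c through the α_i gives m(x) = 4 + 6·x (degree < 2) with m(α_i) = c_i for every i, so c is indeed a codeword.


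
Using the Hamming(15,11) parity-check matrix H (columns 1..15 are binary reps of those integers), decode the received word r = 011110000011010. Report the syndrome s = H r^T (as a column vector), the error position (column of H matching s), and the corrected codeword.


s = (1, 0, 0, 1)^T, error position = 9, corrected codeword c = 011110001011010

Compute s = H r^T mod 2 one row at a time:
  s_1 = 0 + 0 + 0 + 1 + 1 + 0 + 1 + 0 = 3 ≡ 1 (mod 2).
  s_2 = 1 + 1 + 0 + 0 + 1 + 0 + 1 + 0 = 4 ≡ 0 (mod 2).
  s_3 = 1 + 1 + 0 + 0 + 0 + 1 + 1 + 0 = 4 ≡ 0 (mod 2).
  s_4 = 0 + 1 + 1 + 0 + 0 + 1 + 0 + 0 = 3 ≡ 1 (mod 2).
s = (1, 0, 0, 1)^T — this equals column 9 of H (binary 1001), so error is at position 9.
Correct: flip bit 9 of r = 011110000011010 to get c = 011110001011010.


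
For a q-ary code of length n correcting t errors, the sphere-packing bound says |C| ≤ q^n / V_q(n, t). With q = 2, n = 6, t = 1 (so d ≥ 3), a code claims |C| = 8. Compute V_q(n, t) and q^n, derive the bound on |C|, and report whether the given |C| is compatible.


V_q(n, t) = 7, q^n = 64, Hamming bound = 9, |C| = 8 ≤ bound (satisfied).

Step 1: Compute V_q(n, t) = Σ_{j=0}^1 C(n, j) (q−1)^j.
  j = 0: C(6,0)·(1)^0 = 1·1 = 1.
  j = 1: C(6,1)·(1)^1 = 6·1 = 6.
  V_q(n, t) = 1 + 6 = 7.
Step 2: q^n = 2^6 = 64.
Step 3: Hamming bound ⌊q^n / V_q(n,t)⌋ = ⌊64/7⌋ = 9.
Step 4: Compare |C| = 8 to 9: satisfied.
The claimed |C| lies below the Hamming bound.


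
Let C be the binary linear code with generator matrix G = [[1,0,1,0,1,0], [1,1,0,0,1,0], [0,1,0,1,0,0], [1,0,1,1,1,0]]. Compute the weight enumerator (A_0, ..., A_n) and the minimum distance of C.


Weight distribution: A_0 = 1, A_1 = 3, A_2 = 4, A_3 = 4, A_4 = 3, A_5 = 1. Minimum distance d = 1.

Enumerate all 2^4 = 16 messages m ∈ F_2^4.
For each, compute codeword c = mG in F_2^6, then tally its weight.
  m = 0000 → c = 000000, weight = 0.
  m = 1000 → c = 101010, weight = 3.
  m = 0100 → c = 110010, weight = 3.
  m = 1100 → c = 011000, weight = 2.
  m = 0010 → c = 010100, weight = 2.
  m = 1010 → c = 111110, weight = 5.
  m = 0110 → c = 100110, weight = 3.
  m = 1110 → c = 001100, weight = 2.
  m = 0001 → c = 101110, weight = 4.
  m = 1001 → c = 000100, weight = 1.
  m = 0101 → c = 011100, weight = 3.
  m = 1101 → c = 110110, weight = 4.
  m = 0011 → c = 111010, weight = 4.
  m = 1011 → c = 010000, weight = 1.
  m = 0111 → c = 001000, weight = 1.
  m = 1111 → c = 100010, weight = 2.
Tally weights:
  weight 0: 1 codewords.
  weight 1: 3 codewords.
  weight 2: 4 codewords.
  weight 3: 4 codewords.
  weight 4: 3 codewords.
  weight 5: 1 codewords.
Minimum distance d = smallest w > 0 with A_w > 0 = 1.
Sanity: Σ A_w = 16 = 2^4 = 16 ✓.


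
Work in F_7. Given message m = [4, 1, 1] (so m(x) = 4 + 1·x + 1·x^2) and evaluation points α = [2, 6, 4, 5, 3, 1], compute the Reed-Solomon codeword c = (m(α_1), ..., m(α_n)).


c = [3, 4, 3, 6, 2, 6]

Message polynomial: m(x) = 4 + 1·x + 1·x^2 (mod 7).
For each evaluation point α_i, compute m(α_i) mod 7:
  α_1 = 2: Horner steps 1 → 3 → 3, so m(2) = 3.
  α_2 = 6: Horner steps 1 → 0 → 4, so m(6) = 4.
  α_3 = 4: Horner steps 1 → 5 → 3, so m(4) = 3.
  α_4 = 5: Horner steps 1 → 6 → 6, so m(5) = 6.
  α_5 = 3: Horner steps 1 → 4 → 2, so m(3) = 2.
  α_6 = 1: Horner steps 1 → 2 → 6, so m(1) = 6.
Codeword c = [3, 4, 3, 6, 2, 6] ∈ F_7^6.


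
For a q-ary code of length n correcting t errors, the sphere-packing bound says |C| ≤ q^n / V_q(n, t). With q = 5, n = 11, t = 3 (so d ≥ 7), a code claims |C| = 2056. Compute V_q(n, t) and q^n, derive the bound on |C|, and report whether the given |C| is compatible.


V_q(n, t) = 11485, q^n = 48828125, Hamming bound = 4251, |C| = 2056 ≤ bound (satisfied).

Step 1: Compute V_q(n, t) = Σ_{j=0}^3 C(n, j) (q−1)^j.
  j = 0: C(11,0)·(4)^0 = 1·1 = 1.
  j = 1: C(11,1)·(4)^1 = 11·4 = 44.
  j = 2: C(11,2)·(4)^2 = 55·16 = 880.
  j = 3: C(11,3)·(4)^3 = 165·64 = 10560.
  V_q(n, t) = 1 + 44 + 880 + 10560 = 11485.
Step 2: q^n = 5^11 = 48828125.
Step 3: Hamming bound ⌊q^n / V_q(n,t)⌋ = ⌊48828125/11485⌋ = 4251.
Step 4: Compare |C| = 2056 to 4251: satisfied.
The claimed |C| lies below the Hamming bound.


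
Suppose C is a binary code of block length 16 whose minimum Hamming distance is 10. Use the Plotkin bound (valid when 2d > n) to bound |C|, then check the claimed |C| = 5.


Plotkin bound M ≤ 4; given |C| = 5 > bound (violated).

Check applicability: 2d = 20, n = 16.
2d − n = 4 > 0, so Plotkin applies.
Compute d/(2d−n) = 10/4 ≈ 2.5000.
⌊d/(2d−n)⌋ = 2.
Plotkin bound: M ≤ 2·2 = 4.
Given |C| = 5, check: VIOLATED.
This |C| is above the Plotkin bound, so no binary code with n = 16, d = 10 and 5 codewords exists.


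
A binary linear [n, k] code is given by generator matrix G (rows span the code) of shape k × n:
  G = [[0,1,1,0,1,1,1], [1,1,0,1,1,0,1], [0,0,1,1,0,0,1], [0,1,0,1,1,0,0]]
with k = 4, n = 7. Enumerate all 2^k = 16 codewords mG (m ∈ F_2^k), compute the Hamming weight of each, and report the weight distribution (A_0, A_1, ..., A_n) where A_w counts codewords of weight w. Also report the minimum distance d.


Weight distribution: A_0 = 1, A_1 = 1, A_2 = 1, A_3 = 4, A_4 = 5, A_5 = 3, A_6 = 1. Minimum distance d = 1.

Enumerate all 2^4 = 16 messages m ∈ F_2^4.
For each, compute codeword c = mG in F_2^7, then tally its weight.
  m = 0000 → c = 0000000, weight = 0.
  m = 1000 → c = 0110111, weight = 5.
  m = 0100 → c = 1101101, weight = 5.
  m = 1100 → c = 1011010, weight = 4.
  m = 0010 → c = 0011001, weight = 3.
  m = 1010 → c = 0101110, weight = 4.
  m = 0110 → c = 1110100, weight = 4.
  m = 1110 → c = 1000011, weight = 3.
  m = 0001 → c = 0101100, weight = 3.
  m = 1001 → c = 0011011, weight = 4.
  m = 0101 → c = 1000001, weight = 2.
  m = 1101 → c = 1110110, weight = 5.
  m = 0011 → c = 0110101, weight = 4.
  m = 1011 → c = 0000010, weight = 1.
  m = 0111 → c = 1011000, weight = 3.
  m = 1111 → c = 1101111, weight = 6.
Tally weights:
  weight 0: 1 codewords.
  weight 1: 1 codewords.
  weight 2: 1 codewords.
  weight 3: 4 codewords.
  weight 4: 5 codewords.
  weight 5: 3 codewords.
  weight 6: 1 codewords.
Minimum distance d = smallest w > 0 with A_w > 0 = 1.
Sanity: Σ A_w = 16 = 2^4 = 16 ✓.


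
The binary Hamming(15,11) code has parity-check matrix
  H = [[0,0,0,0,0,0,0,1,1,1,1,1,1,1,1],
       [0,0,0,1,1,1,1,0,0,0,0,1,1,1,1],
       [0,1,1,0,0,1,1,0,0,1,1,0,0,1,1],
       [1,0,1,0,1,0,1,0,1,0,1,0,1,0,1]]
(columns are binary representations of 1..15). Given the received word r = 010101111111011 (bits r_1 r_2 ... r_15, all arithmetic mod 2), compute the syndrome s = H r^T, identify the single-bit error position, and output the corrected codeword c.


s = (1, 0, 1, 0)^T, error position = 10, corrected codeword c = 010101111011011

Compute s = H r^T mod 2 one row at a time:
  s_1 = 1 + 1 + 1 + 1 + 1 + 0 + 1 + 1 = 7 ≡ 1 (mod 2).
  s_2 = 1 + 0 + 1 + 1 + 1 + 0 + 1 + 1 = 6 ≡ 0 (mod 2).
  s_3 = 1 + 0 + 1 + 1 + 1 + 1 + 1 + 1 = 7 ≡ 1 (mod 2).
  s_4 = 0 + 0 + 0 + 1 + 1 + 1 + 0 + 1 = 4 ≡ 0 (mod 2).
s = (1, 0, 1, 0)^T — this equals column 10 of H (binary 1010), so error is at position 10.
Correct: flip bit 10 of r = 010101111111011 to get c = 010101111011011.


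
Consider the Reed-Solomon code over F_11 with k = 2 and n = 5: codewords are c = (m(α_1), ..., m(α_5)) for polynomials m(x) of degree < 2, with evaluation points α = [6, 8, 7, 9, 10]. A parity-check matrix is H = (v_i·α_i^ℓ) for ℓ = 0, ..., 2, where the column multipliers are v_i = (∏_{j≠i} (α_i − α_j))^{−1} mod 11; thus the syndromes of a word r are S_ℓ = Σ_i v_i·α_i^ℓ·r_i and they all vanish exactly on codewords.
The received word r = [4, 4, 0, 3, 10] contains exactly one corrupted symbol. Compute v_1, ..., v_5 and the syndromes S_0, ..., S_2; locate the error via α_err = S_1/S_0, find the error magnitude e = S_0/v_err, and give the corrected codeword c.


S = (2, 5, 7), error at position 2, error magnitude e = 8, c = [4, 7, 0, 3, 10].

Step 1: column multipliers v_i = (∏_{j≠i}(α_i − α_j))^{−1} mod 11.
  i = 1 (α = 6): (6−8)(6−7)(6−9)(6−10) = (−2)·(−1)·(−3)·(−4) = 24 ≡ 2, so v_1 = 2^{−1} = 6 (mod 11).
  i = 2 (α = 8): (8−6)(8−7)(8−9)(8−10) = 2·1·(−1)·(−2) = 4 ≡ 4, so v_2 = 4^{−1} = 3 (mod 11).
  i = 3 (α = 7): (7−6)(7−8)(7−9)(7−10) = 1·(−1)·(−2)·(−3) = −6 ≡ 5, so v_3 = 5^{−1} = 9 (mod 11).
  i = 4 (α = 9): (9−6)(9−8)(9−7)(9−10) = 3·1·2·(−1) = −6 ≡ 5, so v_4 = 5^{−1} = 9 (mod 11).
  i = 5 (α = 10): (10−6)(10−8)(10−7)(10−9) = 4·2·3·1 = 24 ≡ 2, so v_5 = 2^{−1} = 6 (mod 11).
  v = [6, 3, 9, 9, 6].
Step 2: syndromes of r = [4, 4, 0, 3, 10] (all sums mod 11).
  S_0 = Σ v_i r_i = 6·4 + 3·4 + 9·0 + 9·3 + 6·10 = 123 ≡ 2.
  S_1 = Σ v_i α_i r_i = 6·6·4 + 3·8·4 + 9·7·0 + 9·9·3 + 6·10·10 = 1083 ≡ 5.
  α_i^2 mod 11 = [3, 9, 5, 4, 1].
  S_2 = Σ v_i α_i^2 r_i = 6·3·4 + 3·9·4 + 9·5·0 + 9·4·3 + 6·1·10 = 348 ≡ 7.
  S = (2, 5, 7) ≠ 0, so r is not a codeword (an error is present).
Step 3: locate the error. For a single error e at position i, S_ℓ = v_i·e·α_i^ℓ, so α_err = S_1/S_0.
  S_0^{−1} = 2^{−1} = 6 (mod 11), so α_err = 5·6 = 30 ≡ 8 = α_2. Error position i = 2.
  Consistency check: S_2/S_1 = 7·9 = 63 ≡ 8 = α_err ✓ (single-error assumption holds).
Step 4: error magnitude e = S_0/v_2 = S_0·∏_{j≠2}(α_2 − α_j) = 2·4 = 8 ≡ 8 (mod 11).
Step 5: correct position 2: c_2 = r_2 − e = 4 − 8 ≡ 7 (mod 11). Hence c = [4, 7, 0, 3, 10].
  Check: interpolating c through the α_i gives m(x) = 6 + 7·x (degree < 2) with m(α_i) = c_i for every i, so c is indeed a codeword.


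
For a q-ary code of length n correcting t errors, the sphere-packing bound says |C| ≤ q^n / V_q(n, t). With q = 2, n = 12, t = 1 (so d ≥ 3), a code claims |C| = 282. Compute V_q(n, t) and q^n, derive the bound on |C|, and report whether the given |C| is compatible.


V_q(n, t) = 13, q^n = 4096, Hamming bound = 315, |C| = 282 ≤ bound (satisfied).

Step 1: Compute V_q(n, t) = Σ_{j=0}^1 C(n, j) (q−1)^j.
  j = 0: C(12,0)·(1)^0 = 1·1 = 1.
  j = 1: C(12,1)·(1)^1 = 12·1 = 12.
  V_q(n, t) = 1 + 12 = 13.
Step 2: q^n = 2^12 = 4096.
Step 3: Hamming bound ⌊q^n / V_q(n,t)⌋ = ⌊4096/13⌋ = 315.
Step 4: Compare |C| = 282 to 315: satisfied.
The claimed |C| lies below the Hamming bound.


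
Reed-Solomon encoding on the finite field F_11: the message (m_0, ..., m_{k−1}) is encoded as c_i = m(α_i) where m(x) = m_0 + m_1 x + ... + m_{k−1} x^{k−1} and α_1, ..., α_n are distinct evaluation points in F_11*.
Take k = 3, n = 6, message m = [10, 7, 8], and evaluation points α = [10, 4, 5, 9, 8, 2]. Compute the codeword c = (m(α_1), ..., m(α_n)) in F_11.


c = [0, 1, 3, 6, 6, 1]

Message polynomial: m(x) = 10 + 7·x + 8·x^2 (mod 11).
For each evaluation point α_i, compute m(α_i) mod 11:
  α_1 = 10: Horner steps 8 → 10 → 0, so m(10) = 0.
  α_2 = 4: Horner steps 8 → 6 → 1, so m(4) = 1.
  α_3 = 5: Horner steps 8 → 3 → 3, so m(5) = 3.
  α_4 = 9: Horner steps 8 → 2 → 6, so m(9) = 6.
  α_5 = 8: Horner steps 8 → 5 → 6, so m(8) = 6.
  α_6 = 2: Horner steps 8 → 1 → 1, so m(2) = 1.
Codeword c = [0, 1, 3, 6, 6, 1] ∈ F_11^6.


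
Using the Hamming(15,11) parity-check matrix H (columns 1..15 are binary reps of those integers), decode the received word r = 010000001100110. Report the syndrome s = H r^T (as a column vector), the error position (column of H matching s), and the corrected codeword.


s = (0, 0, 1, 0)^T, error position = 2, corrected codeword c = 000000001100110

Compute s = H r^T mod 2 one row at a time:
  s_1 = 0 + 1 + 1 + 0 + 0 + 1 + 1 + 0 = 4 ≡ 0 (mod 2).
  s_2 = 0 + 0 + 0 + 0 + 0 + 1 + 1 + 0 = 2 ≡ 0 (mod 2).
  s_3 = 1 + 0 + 0 + 0 + 1 + 0 + 1 + 0 = 3 ≡ 1 (mod 2).
  s_4 = 0 + 0 + 0 + 0 + 1 + 0 + 1 + 0 = 2 ≡ 0 (mod 2).
s = (0, 0, 1, 0)^T — this equals column 2 of H (binary 0010), so error is at position 2.
Correct: flip bit 2 of r = 010000001100110 to get c = 000000001100110.


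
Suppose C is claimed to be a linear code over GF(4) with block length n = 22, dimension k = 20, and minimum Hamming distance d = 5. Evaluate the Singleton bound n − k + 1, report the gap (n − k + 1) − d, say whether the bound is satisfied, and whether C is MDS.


Singleton RHS = n − k + 1 = 3, slack = -2, bound violated (no such code; not MDS).

Singleton bound: d ≤ n − k + 1.
Here n = 22, k = 20, so n − k + 1 = 3.
Given d = 5, check d ≤ 3: NO.
Slack = (n − k + 1) − d = -2.
The slack is negative: d = 5 exceeds n − k + 1 = 3 by 2, so the Singleton bound is violated and no linear [22, 20, 5]_4 code can exist. In particular it is not MDS (MDS requires d = n − k + 1 exactly).
Description: the claimed parameters are [22, 20, 5]_4; such a code would be impossible (violates the Singleton bound).


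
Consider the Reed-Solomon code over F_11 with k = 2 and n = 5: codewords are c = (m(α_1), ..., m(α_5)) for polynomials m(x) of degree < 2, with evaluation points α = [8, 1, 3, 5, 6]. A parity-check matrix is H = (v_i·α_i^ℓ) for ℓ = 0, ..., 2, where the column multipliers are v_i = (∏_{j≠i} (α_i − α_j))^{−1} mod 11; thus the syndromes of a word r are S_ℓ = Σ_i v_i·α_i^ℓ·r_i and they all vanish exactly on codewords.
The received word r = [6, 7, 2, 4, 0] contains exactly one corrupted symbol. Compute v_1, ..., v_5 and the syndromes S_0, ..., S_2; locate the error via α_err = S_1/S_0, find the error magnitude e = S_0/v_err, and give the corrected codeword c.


S = (9, 1, 5), error at position 4, error magnitude e = 7, c = [6, 7, 2, 8, 0].

Step 1: column multipliers v_i = (∏_{j≠i}(α_i − α_j))^{−1} mod 11.
  i = 1 (α = 8): (8−1)(8−3)(8−5)(8−6) = 7·5·3·2 = 210 ≡ 1, so v_1 = 1^{−1} = 1 (mod 11).
  i = 2 (α = 1): (1−8)(1−3)(1−5)(1−6) = (−7)·(−2)·(−4)·(−5) = 280 ≡ 5, so v_2 = 5^{−1} = 9 (mod 11).
  i = 3 (α = 3): (3−8)(3−1)(3−5)(3−6) = (−5)·2·(−2)·(−3) = −60 ≡ 6, so v_3 = 6^{−1} = 2 (mod 11).
  i = 4 (α = 5): (5−8)(5−1)(5−3)(5−6) = (−3)·4·2·(−1) = 24 ≡ 2, so v_4 = 2^{−1} = 6 (mod 11).
  i = 5 (α = 6): (6−8)(6−1)(6−3)(6−5) = (−2)·5·3·1 = −30 ≡ 3, so v_5 = 3^{−1} = 4 (mod 11).
  v = [1, 9, 2, 6, 4].
Step 2: syndromes of r = [6, 7, 2, 4, 0] (all sums mod 11).
  S_0 = Σ v_i r_i = 1·6 + 9·7 + 2·2 + 6·4 + 4·0 = 97 ≡ 9.
  S_1 = Σ v_i α_i r_i = 1·8·6 + 9·1·7 + 2·3·2 + 6·5·4 + 4·6·0 = 243 ≡ 1.
  α_i^2 mod 11 = [9, 1, 9, 3, 3].
  S_2 = Σ v_i α_i^2 r_i = 1·9·6 + 9·1·7 + 2·9·2 + 6·3·4 + 4·3·0 = 225 ≡ 5.
  S = (9, 1, 5) ≠ 0, so r is not a codeword (an error is present).
Step 3: locate the error. For a single error e at position i, S_ℓ = v_i·e·α_i^ℓ, so α_err = S_1/S_0.
  S_0^{−1} = 9^{−1} = 5 (mod 11), so α_err = 1·5 = 5 ≡ 5 = α_4. Error position i = 4.
  Consistency check: S_2/S_1 = 5·1 = 5 ≡ 5 = α_err ✓ (single-error assumption holds).
Step 4: error magnitude e = S_0/v_4 = S_0·∏_{j≠4}(α_4 − α_j) = 9·2 = 18 ≡ 7 (mod 11).
Step 5: correct position 4: c_4 = r_4 − e = 4 − 7 ≡ 8 (mod 11). Hence c = [6, 7, 2, 8, 0].
  Check: interpolating c through the α_i gives m(x) = 4 + 3·x (degree < 2) with m(α_i) = c_i for every i, so c is indeed a codeword.


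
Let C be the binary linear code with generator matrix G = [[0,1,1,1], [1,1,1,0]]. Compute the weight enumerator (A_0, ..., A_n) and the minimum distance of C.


Weight distribution: A_0 = 1, A_2 = 1, A_3 = 2. Minimum distance d = 2.

Enumerate all 2^2 = 4 messages m ∈ F_2^2.
For each, compute codeword c = mG in F_2^4, then tally its weight.
  m = 00 → c = 0000, weight = 0.
  m = 10 → c = 0111, weight = 3.
  m = 01 → c = 1110, weight = 3.
  m = 11 → c = 1001, weight = 2.
Tally weights:
  weight 0: 1 codewords.
  weight 2: 1 codewords.
  weight 3: 2 codewords.
Minimum distance d = smallest w > 0 with A_w > 0 = 2.
Sanity: Σ A_w = 4 = 2^2 = 4 ✓.


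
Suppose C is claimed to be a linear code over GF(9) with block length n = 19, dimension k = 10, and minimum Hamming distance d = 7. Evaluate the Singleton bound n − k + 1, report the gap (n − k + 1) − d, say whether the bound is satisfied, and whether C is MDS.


Singleton RHS = n − k + 1 = 10, slack = 3, bound satisfied, not MDS.

Singleton bound: d ≤ n − k + 1.
Here n = 19, k = 10, so n − k + 1 = 10.
Given d = 7, check d ≤ 10: YES.
Slack = (n − k + 1) − d = 3.
The code is NOT MDS (slack = 3 > 0).
Description: the claimed parameters are [19, 10, 7]_9; such a code would be non-MDS.


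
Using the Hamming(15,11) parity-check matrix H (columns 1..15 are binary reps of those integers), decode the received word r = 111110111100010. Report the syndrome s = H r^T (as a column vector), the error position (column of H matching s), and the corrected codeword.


s = (0, 0, 1, 1)^T, error position = 3, corrected codeword c = 110110111100010

Compute s = H r^T mod 2 one row at a time:
  s_1 = 1 + 1 + 1 + 0 + 0 + 0 + 1 + 0 = 4 ≡ 0 (mod 2).
  s_2 = 1 + 1 + 0 + 1 + 0 + 0 + 1 + 0 = 4 ≡ 0 (mod 2).
  s_3 = 1 + 1 + 0 + 1 + 1 + 0 + 1 + 0 = 5 ≡ 1 (mod 2).
  s_4 = 1 + 1 + 1 + 1 + 1 + 0 + 0 + 0 = 5 ≡ 1 (mod 2).
s = (0, 0, 1, 1)^T — this equals column 3 of H (binary 0011), so error is at position 3.
Correct: flip bit 3 of r = 111110111100010 to get c = 110110111100010.


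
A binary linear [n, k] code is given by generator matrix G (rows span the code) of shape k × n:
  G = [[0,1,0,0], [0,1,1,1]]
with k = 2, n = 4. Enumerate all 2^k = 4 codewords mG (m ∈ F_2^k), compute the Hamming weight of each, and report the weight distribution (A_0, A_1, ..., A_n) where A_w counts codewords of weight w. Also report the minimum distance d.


Weight distribution: A_0 = 1, A_1 = 1, A_2 = 1, A_3 = 1. Minimum distance d = 1.

Enumerate all 2^2 = 4 messages m ∈ F_2^2.
For each, compute codeword c = mG in F_2^4, then tally its weight.
  m = 00 → c = 0000, weight = 0.
  m = 10 → c = 0100, weight = 1.
  m = 01 → c = 0111, weight = 3.
  m = 11 → c = 0011, weight = 2.
Tally weights:
  weight 0: 1 codewords.
  weight 1: 1 codewords.
  weight 2: 1 codewords.
  weight 3: 1 codewords.
Minimum distance d = smallest w > 0 with A_w > 0 = 1.
Sanity: Σ A_w = 4 = 2^2 = 4 ✓.


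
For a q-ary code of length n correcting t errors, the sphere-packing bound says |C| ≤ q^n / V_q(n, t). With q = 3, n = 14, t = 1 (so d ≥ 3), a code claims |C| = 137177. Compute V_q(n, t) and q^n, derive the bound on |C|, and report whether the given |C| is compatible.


V_q(n, t) = 29, q^n = 4782969, Hamming bound = 164929, |C| = 137177 ≤ bound (satisfied).

Step 1: Compute V_q(n, t) = Σ_{j=0}^1 C(n, j) (q−1)^j.
  j = 0: C(14,0)·(2)^0 = 1·1 = 1.
  j = 1: C(14,1)·(2)^1 = 14·2 = 28.
  V_q(n, t) = 1 + 28 = 29.
Step 2: q^n = 3^14 = 4782969.
Step 3: Hamming bound ⌊q^n / V_q(n,t)⌋ = ⌊4782969/29⌋ = 164929.
Step 4: Compare |C| = 137177 to 164929: satisfied.
The claimed |C| lies below the Hamming bound.


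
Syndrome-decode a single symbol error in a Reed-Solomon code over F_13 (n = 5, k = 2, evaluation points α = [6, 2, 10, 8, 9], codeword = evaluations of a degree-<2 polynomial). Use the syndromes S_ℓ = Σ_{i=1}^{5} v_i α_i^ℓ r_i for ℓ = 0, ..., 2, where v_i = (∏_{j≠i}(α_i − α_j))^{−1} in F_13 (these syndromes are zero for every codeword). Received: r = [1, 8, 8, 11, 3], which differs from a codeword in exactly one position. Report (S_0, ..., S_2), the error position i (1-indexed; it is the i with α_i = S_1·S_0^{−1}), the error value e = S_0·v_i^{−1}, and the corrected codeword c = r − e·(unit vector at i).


S = (8, 3, 6), error at position 2, error magnitude e = 1, c = [1, 7, 8, 11, 3].

Step 1: column multipliers v_i = (∏_{j≠i}(α_i − α_j))^{−1} mod 13.
  i = 1 (α = 6): (6−2)(6−10)(6−8)(6−9) = 4·(−4)·(−2)·(−3) = −96 ≡ 8, so v_1 = 8^{−1} = 5 (mod 13).
  i = 2 (α = 2): (2−6)(2−10)(2−8)(2−9) = (−4)·(−8)·(−6)·(−7) = 1344 ≡ 5, so v_2 = 5^{−1} = 8 (mod 13).
  i = 3 (α = 10): (10−6)(10−2)(10−8)(10−9) = 4·8·2·1 = 64 ≡ 12, so v_3 = 12^{−1} = 12 (mod 13).
  i = 4 (α = 8): (8−6)(8−2)(8−10)(8−9) = 2·6·(−2)·(−1) = 24 ≡ 11, so v_4 = 11^{−1} = 6 (mod 13).
  i = 5 (α = 9): (9−6)(9−2)(9−10)(9−8) = 3·7·(−1)·1 = −21 ≡ 5, so v_5 = 5^{−1} = 8 (mod 13).
  v = [5, 8, 12, 6, 8].
Step 2: syndromes of r = [1, 8, 8, 11, 3] (all sums mod 13).
  S_0 = Σ v_i r_i = 5·1 + 8·8 + 12·8 + 6·11 + 8·3 = 255 ≡ 8.
  S_1 = Σ v_i α_i r_i = 5·6·1 + 8·2·8 + 12·10·8 + 6·8·11 + 8·9·3 = 1862 ≡ 3.
  α_i^2 mod 13 = [10, 4, 9, 12, 3].
  S_2 = Σ v_i α_i^2 r_i = 5·10·1 + 8·4·8 + 12·9·8 + 6·12·11 + 8·3·3 = 2034 ≡ 6.
  S = (8, 3, 6) ≠ 0, so r is not a codeword (an error is present).
Step 3: locate the error. For a single error e at position i, S_ℓ = v_i·e·α_i^ℓ, so α_err = S_1/S_0.
  S_0^{−1} = 8^{−1} = 5 (mod 13), so α_err = 3·5 = 15 ≡ 2 = α_2. Error position i = 2.
  Consistency check: S_2/S_1 = 6·9 = 54 ≡ 2 = α_err ✓ (single-error assumption holds).
Step 4: error magnitude e = S_0/v_2 = S_0·∏_{j≠2}(α_2 − α_j) = 8·5 = 40 ≡ 1 (mod 13).
Step 5: correct position 2: c_2 = r_2 − e = 8 − 1 ≡ 7 (mod 13). Hence c = [1, 7, 8, 11, 3].
  Check: interpolating c through the α_i gives m(x) = 10 + 5·x (degree < 2) with m(α_i) = c_i for every i, so c is indeed a codeword.


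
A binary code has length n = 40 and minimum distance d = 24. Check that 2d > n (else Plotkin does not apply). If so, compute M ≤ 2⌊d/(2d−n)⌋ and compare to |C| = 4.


Plotkin bound M ≤ 6; given |C| = 4 ≤ bound (satisfied).

Check applicability: 2d = 48, n = 40.
2d − n = 8 > 0, so Plotkin applies.
Compute d/(2d−n) = 24/8 ≈ 3.0000.
⌊d/(2d−n)⌋ = 3.
Plotkin bound: M ≤ 2·3 = 6.
Given |C| = 4, check: satisfied.
This |C| is below the Plotkin bound.


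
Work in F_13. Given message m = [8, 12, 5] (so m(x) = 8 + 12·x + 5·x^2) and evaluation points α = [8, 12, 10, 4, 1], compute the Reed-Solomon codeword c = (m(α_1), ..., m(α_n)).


c = [8, 1, 4, 6, 12]

Message polynomial: m(x) = 8 + 12·x + 5·x^2 (mod 13).
For each evaluation point α_i, compute m(α_i) mod 13:
  α_1 = 8: Horner steps 5 → 0 → 8, so m(8) = 8.
  α_2 = 12: Horner steps 5 → 7 → 1, so m(12) = 1.
  α_3 = 10: Horner steps 5 → 10 → 4, so m(10) = 4.
  α_4 = 4: Horner steps 5 → 6 → 6, so m(4) = 6.
  α_5 = 1: Horner steps 5 → 4 → 12, so m(1) = 12.
Codeword c = [8, 1, 4, 6, 12] ∈ F_13^5.


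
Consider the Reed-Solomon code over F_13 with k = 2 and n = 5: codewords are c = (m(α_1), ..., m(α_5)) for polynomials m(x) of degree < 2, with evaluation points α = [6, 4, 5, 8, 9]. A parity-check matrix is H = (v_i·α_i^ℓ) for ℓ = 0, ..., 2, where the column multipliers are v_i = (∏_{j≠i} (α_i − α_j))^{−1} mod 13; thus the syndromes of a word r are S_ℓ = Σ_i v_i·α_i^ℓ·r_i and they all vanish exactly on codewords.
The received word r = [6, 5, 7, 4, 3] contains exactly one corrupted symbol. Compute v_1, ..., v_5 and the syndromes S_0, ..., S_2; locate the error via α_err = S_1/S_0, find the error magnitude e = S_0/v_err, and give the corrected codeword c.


S = (10, 1, 4), error at position 2, error magnitude e = 10, c = [6, 8, 7, 4, 3].

Step 1: column multipliers v_i = (∏_{j≠i}(α_i − α_j))^{−1} mod 13.
  i = 1 (α = 6): (6−4)(6−5)(6−8)(6−9) = 2·1·(−2)·(−3) = 12 ≡ 12, so v_1 = 12^{−1} = 12 (mod 13).
  i = 2 (α = 4): (4−6)(4−5)(4−8)(4−9) = (−2)·(−1)·(−4)·(−5) = 40 ≡ 1, so v_2 = 1^{−1} = 1 (mod 13).
  i = 3 (α = 5): (5−6)(5−4)(5−8)(5−9) = (−1)·1·(−3)·(−4) = −12 ≡ 1, so v_3 = 1^{−1} = 1 (mod 13).
  i = 4 (α = 8): (8−6)(8−4)(8−5)(8−9) = 2·4·3·(−1) = −24 ≡ 2, so v_4 = 2^{−1} = 7 (mod 13).
  i = 5 (α = 9): (9−6)(9−4)(9−5)(9−8) = 3·5·4·1 = 60 ≡ 8, so v_5 = 8^{−1} = 5 (mod 13).
  v = [12, 1, 1, 7, 5].
Step 2: syndromes of r = [6, 5, 7, 4, 3] (all sums mod 13).
  S_0 = Σ v_i r_i = 12·6 + 1·5 + 1·7 + 7·4 + 5·3 = 127 ≡ 10.
  S_1 = Σ v_i α_i r_i = 12·6·6 + 1·4·5 + 1·5·7 + 7·8·4 + 5·9·3 = 846 ≡ 1.
  α_i^2 mod 13 = [10, 3, 12, 12, 3].
  S_2 = Σ v_i α_i^2 r_i = 12·10·6 + 1·3·5 + 1·12·7 + 7·12·4 + 5·3·3 = 1200 ≡ 4.
  S = (10, 1, 4) ≠ 0, so r is not a codeword (an error is present).
Step 3: locate the error. For a single error e at position i, S_ℓ = v_i·e·α_i^ℓ, so α_err = S_1/S_0.
  S_0^{−1} = 10^{−1} = 4 (mod 13), so α_err = 1·4 = 4 ≡ 4 = α_2. Error position i = 2.
  Consistency check: S_2/S_1 = 4·1 = 4 ≡ 4 = α_err ✓ (single-error assumption holds).
Step 4: error magnitude e = S_0/v_2 = S_0·∏_{j≠2}(α_2 − α_j) = 10·1 = 10 ≡ 10 (mod 13).
Step 5: correct position 2: c_2 = r_2 − e = 5 − 10 ≡ 8 (mod 13). Hence c = [6, 8, 7, 4, 3].
  Check: interpolating c through the α_i gives m(x) = 12 + 12·x (degree < 2) with m(α_i) = c_i for every i, so c is indeed a codeword.


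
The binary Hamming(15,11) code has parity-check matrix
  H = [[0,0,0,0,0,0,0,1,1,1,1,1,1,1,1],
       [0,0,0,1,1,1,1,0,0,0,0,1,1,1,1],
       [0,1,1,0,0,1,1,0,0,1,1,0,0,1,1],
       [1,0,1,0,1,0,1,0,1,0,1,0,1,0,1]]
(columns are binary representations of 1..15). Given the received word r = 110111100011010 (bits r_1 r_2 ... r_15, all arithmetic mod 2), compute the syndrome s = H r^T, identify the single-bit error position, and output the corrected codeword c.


s = (1, 0, 1, 0)^T, error position = 10, corrected codeword c = 110111100111010

Compute s = H r^T mod 2 one row at a time:
  s_1 = 0 + 0 + 0 + 1 + 1 + 0 + 1 + 0 = 3 ≡ 1 (mod 2).
  s_2 = 1 + 1 + 1 + 1 + 1 + 0 + 1 + 0 = 6 ≡ 0 (mod 2).
  s_3 = 1 + 0 + 1 + 1 + 0 + 1 + 1 + 0 = 5 ≡ 1 (mod 2).
  s_4 = 1 + 0 + 1 + 1 + 0 + 1 + 0 + 0 = 4 ≡ 0 (mod 2).
s = (1, 0, 1, 0)^T — this equals column 10 of H (binary 1010), so error is at position 10.
Correct: flip bit 10 of r = 110111100011010 to get c = 110111100111010.


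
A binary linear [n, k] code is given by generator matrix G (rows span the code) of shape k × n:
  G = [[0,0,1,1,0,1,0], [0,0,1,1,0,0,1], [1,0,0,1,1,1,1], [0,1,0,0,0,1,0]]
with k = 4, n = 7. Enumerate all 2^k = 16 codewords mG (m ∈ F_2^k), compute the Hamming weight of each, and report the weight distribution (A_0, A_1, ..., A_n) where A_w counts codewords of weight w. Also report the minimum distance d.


Weight distribution: A_0 = 1, A_2 = 3, A_3 = 4, A_4 = 3, A_5 = 4, A_6 = 1. Minimum distance d = 2.

Enumerate all 2^4 = 16 messages m ∈ F_2^4.
For each, compute codeword c = mG in F_2^7, then tally its weight.
  m = 0000 → c = 0000000, weight = 0.
  m = 1000 → c = 0011010, weight = 3.
  m = 0100 → c = 0011001, weight = 3.
  m = 1100 → c = 0000011, weight = 2.
  m = 0010 → c = 1001111, weight = 5.
  m = 1010 → c = 1010101, weight = 4.
  m = 0110 → c = 1010110, weight = 4.
  m = 1110 → c = 1001100, weight = 3.
  m = 0001 → c = 0100010, weight = 2.
  m = 1001 → c = 0111000, weight = 3.
  m = 0101 → c = 0111011, weight = 5.
  m = 1101 → c = 0100001, weight = 2.
  m = 0011 → c = 1101101, weight = 5.
  m = 1011 → c = 1110111, weight = 6.
  m = 0111 → c = 1110100, weight = 4.
  m = 1111 → c = 1101110, weight = 5.
Tally weights:
  weight 0: 1 codewords.
  weight 2: 3 codewords.
  weight 3: 4 codewords.
  weight 4: 3 codewords.
  weight 5: 4 codewords.
  weight 6: 1 codewords.
Minimum distance d = smallest w > 0 with A_w > 0 = 2.
Sanity: Σ A_w = 16 = 2^4 = 16 ✓.


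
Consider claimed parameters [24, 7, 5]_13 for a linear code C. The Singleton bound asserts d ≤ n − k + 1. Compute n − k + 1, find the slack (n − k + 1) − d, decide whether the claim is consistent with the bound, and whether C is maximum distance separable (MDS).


Singleton RHS = n − k + 1 = 18, slack = 13, bound satisfied, not MDS.

Singleton bound: d ≤ n − k + 1.
Here n = 24, k = 7, so n − k + 1 = 18.
Given d = 5, check d ≤ 18: YES.
Slack = (n − k + 1) − d = 13.
The code is NOT MDS (slack = 13 > 0).
Description: the claimed parameters are [24, 7, 5]_13; such a code would be non-MDS.


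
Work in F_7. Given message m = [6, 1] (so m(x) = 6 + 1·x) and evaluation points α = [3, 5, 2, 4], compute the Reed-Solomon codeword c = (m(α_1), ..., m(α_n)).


c = [2, 4, 1, 3]

Message polynomial: m(x) = 6 + 1·x (mod 7).
For each evaluation point α_i, compute m(α_i) mod 7:
  α_1 = 3: Horner steps 1 → 2, so m(3) = 2.
  α_2 = 5: Horner steps 1 → 4, so m(5) = 4.
  α_3 = 2: Horner steps 1 → 1, so m(2) = 1.
  α_4 = 4: Horner steps 1 → 3, so m(4) = 3.
Codeword c = [2, 4, 1, 3] ∈ F_7^4.
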